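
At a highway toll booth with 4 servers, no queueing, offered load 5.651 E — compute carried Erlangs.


B(4,5.651) = 0.446399 (Erlang-B)
Carried load = a(1 − B) = 5.651·(1 − 0.446399) = 5.651·0.553601 = 3.1284 E

Final: 3.1284 Erlangs


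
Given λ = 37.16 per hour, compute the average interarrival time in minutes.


Mean interarrival time = 1/λ = 1/37.16 hour = 0.02691 hour
In minutes: 0.02691 × 60 = 1.6146 min

Final: 1.6146 min


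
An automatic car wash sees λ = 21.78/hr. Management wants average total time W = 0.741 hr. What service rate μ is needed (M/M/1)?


W = 1/(μ−λ) ⇒ μ − λ = 1/W = 1/0.741 = 1.3495
μ = λ + 1/W = 21.78 + 1.3495 = 23.1295 per hr

Final: 23.1295 /hr


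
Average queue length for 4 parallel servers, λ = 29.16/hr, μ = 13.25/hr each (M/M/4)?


a = λ/μ = 2.2008; ρ = a/4 = 0.5502
P₀ = 0.104473
Lq = P₀·a^c·ρ / (c!·(1−ρ)²) = 0.104473·23.45776·0.5502/(24·0.20233)
= 0.27767

Final: 0.27767


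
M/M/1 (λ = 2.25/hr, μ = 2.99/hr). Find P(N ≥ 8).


ρ = 2.25/2.99 = 0.7525
P(N ≥ n) = ρ^n = 0.7525^8 = 0.102823

Final: 0.102823


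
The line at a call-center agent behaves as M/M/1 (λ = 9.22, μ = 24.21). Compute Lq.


ρ = 9.22/24.21 = 0.3808
Lq = ρ²/(1−ρ) = 0.1450/0.6192 = 0.2342

Final: 0.2342


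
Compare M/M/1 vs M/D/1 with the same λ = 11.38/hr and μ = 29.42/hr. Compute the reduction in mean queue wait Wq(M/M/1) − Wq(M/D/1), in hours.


ρ = 11.38/29.42 = 0.3868
Wq(M/M/1) = ρ/(μ−λ) = 0.3868/18.04 = 0.02144 hr
Wq(M/D/1) = ρ/(2(μ−λ)) = 0.01072 hr
Savings = 0.02144 − 0.01072 = 0.01072 hr

Final: 0.01072 hr


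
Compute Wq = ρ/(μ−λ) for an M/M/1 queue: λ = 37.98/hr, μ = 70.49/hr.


ρ = 37.98/70.49 = 0.5388
Wq = ρ/(μ−λ) = 0.5388/(70.49 − 37.98) = 0.5388/32.51 = 0.01657 hr

Final: 0.01657 hr


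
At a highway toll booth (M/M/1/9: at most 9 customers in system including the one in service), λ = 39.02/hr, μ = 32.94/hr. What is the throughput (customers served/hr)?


ρ = 1.1846; P_K = (1−ρ)ρ^9/(1−ρ^10) = 0.190908
λ_eff = λ(1 − P_K) = 39.02·(1 − 0.190908) = 39.02·0.809092 = 31.5708 /hr

Final: 31.5708 /hr


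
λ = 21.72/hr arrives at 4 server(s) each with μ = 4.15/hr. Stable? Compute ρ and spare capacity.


Total capacity cμ = 4·4.15 = 16.60/hr
ρ = λ/(cμ) = 21.72/16.60 = 1.3084
Stable ⇔ ρ < 1: NO
Spare capacity = cμ − λ = 16.60 − 21.72 = -5.12/hr

Final: ρ = 1.3084; unstable; margin = -5.12/hr


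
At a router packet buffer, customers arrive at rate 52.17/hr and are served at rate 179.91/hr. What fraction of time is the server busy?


ρ = λ/μ = 52.17/179.91 = 0.2900

Final: 0.2900


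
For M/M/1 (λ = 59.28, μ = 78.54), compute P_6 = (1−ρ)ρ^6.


ρ = 59.28/78.54 = 0.7548
P_n = (1−ρ)·ρ^n = (1 − 0.7548)·0.7548^6 = 0.2452·0.184886 = 0.045339

Final: 0.045339


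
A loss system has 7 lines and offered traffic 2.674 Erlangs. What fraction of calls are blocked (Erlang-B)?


B(c,a) = (a^c/c!) / Σ_{k=0}^{c} a^k/k!
a^7/7! = 0.193954
Σ terms (k=0..7): 1.00000 + 2.67400 + 3.57514 + 3.18664 + 2.13027 + 1.13927 + 0.50773 + 0.19395 = 14.407002
B = 0.193954/14.407002 = 0.013462

Final: 0.013462


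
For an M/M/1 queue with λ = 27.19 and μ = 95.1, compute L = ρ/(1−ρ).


ρ = λ/μ = 27.19/95.1 = 0.2859
L = ρ/(1−ρ) = 0.2859/(1 − 0.2859) = 0.2859/0.7141 = 0.4004

Final: 0.4004


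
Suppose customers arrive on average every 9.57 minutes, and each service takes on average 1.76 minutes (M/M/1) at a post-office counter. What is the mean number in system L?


λ = 60/9.57 = 6.2696 /hr
μ = 60/1.76 = 34.0909 /hr
ρ = λ/μ = 6.2696/34.0909 = 0.1839
L = ρ/(1−ρ) = 0.1839/0.8161 = 0.2254

Final: 0.2254


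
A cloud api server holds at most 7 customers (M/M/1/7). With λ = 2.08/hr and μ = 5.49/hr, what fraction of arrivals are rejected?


ρ = λ/μ = 2.08/5.49 = 0.3789
P_K = (1−ρ)ρ^K/(1−ρ^(K+1)) = (0.6211·0.001121)/(1 − 0.0004245)
= 0.0006960/0.999575 = 0.0006963

Final: 0.0006963


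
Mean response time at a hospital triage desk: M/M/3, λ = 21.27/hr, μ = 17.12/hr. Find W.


a = 1.2424; ρ = 0.4141; P₀ = 0.280918
Lq = P₀·a^c·ρ/(c!(1−ρ)²) = 0.10833
Wq = Lq/λ = 0.10833/21.27 = 0.005093 hr
W = Wq + 1/μ = 0.005093 + 0.05841 = 0.06350 hr

Final: 0.06350 hr


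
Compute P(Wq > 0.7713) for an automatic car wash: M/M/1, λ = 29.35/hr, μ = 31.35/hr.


ρ = 29.35/31.35 = 0.9362
P(Wq > t) = ρ·e^{−(μ−λ)t} = 0.9362·e^{−1.5426}
= 0.9362·0.213824 = 0.200183

Final: 0.200183


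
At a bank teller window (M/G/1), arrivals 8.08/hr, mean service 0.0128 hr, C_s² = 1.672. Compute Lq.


ρ = λ·E[S] = 8.08·0.0128 = 0.1034
Lq = ρ²(1+C_s²)/(2(1−ρ)) = 0.01070·(1+1.672)/(2·0.8966)
= 0.01070·2.6720/1.7932 = 0.01594

Final: 0.01594


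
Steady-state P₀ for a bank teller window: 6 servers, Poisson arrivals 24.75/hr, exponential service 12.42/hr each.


a = λ/μ = 24.75/12.42 = 1.9928; ρ = a/c = 0.3321
Σ_{k=0}^{5} a^k/k! (terms k=0..5) = 1.00000 + 1.99275 + 1.98553 + 1.31889 + 0.65706 + 0.26187 = 7.21611
Tail: a^6/(6!(1−ρ)) = 62.62124/(720·0.6679) = 0.13022
P₀ = 1/(7.21611 + 0.13022) = 1/7.34633 = 0.136122

Final: 0.136122


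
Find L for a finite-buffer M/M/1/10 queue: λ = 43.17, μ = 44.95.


ρ = 43.17/44.95 = 0.9604
L = ρ[1 − (K+1)ρ^K + Kρ^(K+1)] / [(1−ρ)(1−ρ^(K+1))]
Numerator: 0.9604·(1 − 11·0.667611 + 10·0.641174) = 0.065324
Denominator: (0.03960)·(0.358826) = 0.014209
L = 0.065324/0.014209 = 4.5973

Final: 4.5973


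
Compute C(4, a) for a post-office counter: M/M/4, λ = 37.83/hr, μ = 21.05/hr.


a = λ/μ = 1.7971; ρ = a/4 = 0.4493
P₀ = 0.162110 (from M/M/c formula)
C(c,a) = [a^c/(c!(1−ρ))]·P₀ = [10.43126/(24·0.5507)]·0.162110
= 0.78922·0.162110 = 0.127942

Final: 0.127942


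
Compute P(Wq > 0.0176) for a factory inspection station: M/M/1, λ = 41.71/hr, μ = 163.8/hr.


ρ = 41.71/163.8 = 0.2546
P(Wq > t) = ρ·e^{−(μ−λ)t} = 0.2546·e^{−2.1488}
= 0.2546·0.116626 = 0.029698

Final: 0.029698


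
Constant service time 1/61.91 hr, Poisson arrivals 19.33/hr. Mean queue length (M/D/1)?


ρ = 19.33/61.91 = 0.3122
M/D/1: Lq = ρ²/(2(1−ρ)) = 0.09749/(2·0.6878) = 0.07087

Final: 0.07087


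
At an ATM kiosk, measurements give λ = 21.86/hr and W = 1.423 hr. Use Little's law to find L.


L = λW = 21.86·1.423 = 31.1068

Final: 31.1068


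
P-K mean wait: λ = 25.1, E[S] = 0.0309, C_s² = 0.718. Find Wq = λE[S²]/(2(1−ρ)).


ρ = λ·E[S] = 25.1·0.0309 = 0.7756
E[S²] = E[S]²(1+C_s²) = 0.0309²·(1+0.718) = 0.001640
Wq = λ·E[S²]/(2(1−ρ)) = 25.1·0.001640/(2·0.2244) = 0.09174 hr

Final: 0.09174 hr


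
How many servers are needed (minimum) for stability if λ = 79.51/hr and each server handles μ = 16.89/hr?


Stability requires cμ > λ ⇔ c > λ/μ.
λ/μ = 79.51/16.89 = 4.7075
Minimum integer c = ⌊4.7075⌋ + 1 = 5
Check: 5·16.89 = 84.45 > 79.51, while 4·16.89 = 67.56 ≤ 79.51

Final: 5 servers


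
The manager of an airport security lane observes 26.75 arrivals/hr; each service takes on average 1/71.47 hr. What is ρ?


ρ = λ/μ = 26.75/71.47 = 0.3743

Final: 0.3743


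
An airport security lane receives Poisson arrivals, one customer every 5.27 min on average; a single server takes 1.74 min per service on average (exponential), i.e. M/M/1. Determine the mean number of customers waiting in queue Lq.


λ = 60/5.27 = 11.3852 /hr
μ = 60/1.74 = 34.4828 /hr
ρ = λ/μ = 11.3852/34.4828 = 0.3302
Lq = ρ²/(1−ρ) = 0.1090/0.6698 = 0.1627

Final: 0.1627


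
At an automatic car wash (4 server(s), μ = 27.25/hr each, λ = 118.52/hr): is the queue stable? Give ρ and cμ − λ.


Total capacity cμ = 4·27.25 = 109.00/hr
ρ = λ/(cμ) = 118.52/109.00 = 1.0873
Stable ⇔ ρ < 1: NO
Spare capacity = cμ − λ = 109.00 − 118.52 = -9.52/hr

Final: ρ = 1.0873; unstable; margin = -9.52/hr


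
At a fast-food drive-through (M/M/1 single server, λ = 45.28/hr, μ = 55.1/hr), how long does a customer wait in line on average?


ρ = 45.28/55.1 = 0.8218
Wq = ρ/(μ−λ) = 0.8218/(55.1 − 45.28) = 0.8218/9.82 = 0.08368 hr

Final: 0.08368 hr


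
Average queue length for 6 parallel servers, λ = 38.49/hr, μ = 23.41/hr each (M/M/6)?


a = λ/μ = 1.6442; ρ = a/6 = 0.2740
P₀ = 0.193087
Lq = P₀·a^c·ρ / (c!·(1−ρ)²) = 0.193087·19.75509·0.2740/(720·0.52704)
= 0.002755

Final: 0.002755


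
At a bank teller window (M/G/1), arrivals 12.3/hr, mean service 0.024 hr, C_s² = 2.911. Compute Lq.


ρ = λ·E[S] = 12.3·0.024 = 0.2952
Lq = ρ²(1+C_s²)/(2(1−ρ)) = 0.08714·(1+2.911)/(2·0.7048)
= 0.08714·3.9110/1.4096 = 0.24178

Final: 0.24178


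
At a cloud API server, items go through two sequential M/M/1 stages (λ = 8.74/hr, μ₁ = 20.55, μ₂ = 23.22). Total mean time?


Each node sees arrival rate λ = 8.74/hr (tandem ⇒ throughput preserved).
W₁ = 1/(μ₁−λ) = 1/(20.55−8.74) = 0.08467 hr
W₂ = 1/(μ₂−λ) = 1/(23.22−8.74) = 0.06906 hr
W_total = W₁ + W₂ = 0.08467 + 0.06906 = 0.15373 hr

Final: 0.15373 hr


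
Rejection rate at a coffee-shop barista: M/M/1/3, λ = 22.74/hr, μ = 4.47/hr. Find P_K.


ρ = λ/μ = 22.74/4.47 = 5.0872
P_K = (1−ρ)ρ^K/(1−ρ^(K+1)) = (-4.0872·131.658472)/(1 − 669.779343)
= -538.120870/-668.779343 = 0.804631

Final: 0.804631


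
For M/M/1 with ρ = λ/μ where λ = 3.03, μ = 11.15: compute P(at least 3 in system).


ρ = 3.03/11.15 = 0.2717
P(N ≥ n) = ρ^n = 0.2717^3 = 0.020068

Final: 0.020068


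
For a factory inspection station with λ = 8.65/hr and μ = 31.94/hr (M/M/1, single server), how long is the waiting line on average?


ρ = 8.65/31.94 = 0.2708
Lq = ρ²/(1−ρ) = 0.07334/0.7292 = 0.1006

Final: 0.1006


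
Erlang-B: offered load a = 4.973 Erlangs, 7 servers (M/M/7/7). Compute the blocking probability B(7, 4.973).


B(c,a) = (a^c/c!) / Σ_{k=0}^{c} a^k/k!
a^7/7! = 14.924462
Σ terms (k=0..7): 1.00000 + 4.97300 + 12.36536 + 20.49765 + 25.48371 + 25.34609 + 21.00769 + 14.92446 = 125.597968
B = 14.924462/125.597968 = 0.118827

Final: 0.118827


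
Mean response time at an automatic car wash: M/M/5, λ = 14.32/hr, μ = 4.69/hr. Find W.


a = 3.0533; ρ = 0.6107; P₀ = 0.043937
Lq = P₀·a^c·ρ/(c!(1−ρ)²) = 0.39142
Wq = Lq/λ = 0.39142/14.32 = 0.02733 hr
W = Wq + 1/μ = 0.02733 + 0.21322 = 0.24055 hr

Final: 0.24055 hr


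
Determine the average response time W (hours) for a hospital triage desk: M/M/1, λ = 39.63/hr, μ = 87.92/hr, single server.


W = 1/(μ−λ) = 1/(87.92 − 39.63) = 1/48.29 = 0.02071 hr

Final: 0.02071 hr


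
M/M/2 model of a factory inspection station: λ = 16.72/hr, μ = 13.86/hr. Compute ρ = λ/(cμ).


ρ = λ/(cμ) = 16.72/(2·13.86) = 16.72/27.72 = 0.6032

Final: 0.6032


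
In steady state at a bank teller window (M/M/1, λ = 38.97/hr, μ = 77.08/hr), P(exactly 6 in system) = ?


ρ = 38.97/77.08 = 0.5056
P_n = (1−ρ)·ρ^n = (1 − 0.5056)·0.5056^6 = 0.4944·0.016701 = 0.008257

Final: 0.008257


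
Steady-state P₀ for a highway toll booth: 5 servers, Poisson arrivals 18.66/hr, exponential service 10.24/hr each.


a = λ/μ = 18.66/10.24 = 1.8223; ρ = a/c = 0.3645
Σ_{k=0}^{4} a^k/k! (terms k=0..4) = 1.00000 + 1.82227 + 1.66033 + 1.00852 + 0.45945 = 5.95056
Tail: a^5/(5!(1−ρ)) = 20.09363/(120·0.6355) = 0.26347
P₀ = 1/(5.95056 + 0.26347) = 1/6.21403 = 0.160926

Final: 0.160926


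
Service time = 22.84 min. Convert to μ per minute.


μ = 1/(service time) in consistent units.
1 minute = 1 min, so μ = 1/22.84 = 0.04378 per minute

Final: 0.04378 /min


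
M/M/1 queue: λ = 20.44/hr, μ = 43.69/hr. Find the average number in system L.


ρ = λ/μ = 20.44/43.69 = 0.4678
L = ρ/(1−ρ) = 0.4678/(1 − 0.4678) = 0.4678/0.5322 = 0.8791

Final: 0.8791


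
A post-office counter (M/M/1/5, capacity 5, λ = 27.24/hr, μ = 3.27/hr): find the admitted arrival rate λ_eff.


ρ = 8.3303; P_K = (1−ρ)ρ^5/(1−ρ^6) = 0.879959
λ_eff = λ(1 − P_K) = 27.24·(1 − 0.879959) = 27.24·0.120041 = 3.2699 /hr

Final: 3.2699 /hr


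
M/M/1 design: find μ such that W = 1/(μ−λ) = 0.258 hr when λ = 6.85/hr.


W = 1/(μ−λ) ⇒ μ − λ = 1/W = 1/0.258 = 3.8760
μ = λ + 1/W = 6.85 + 3.8760 = 10.7260 per hr

Final: 10.7260 /hr


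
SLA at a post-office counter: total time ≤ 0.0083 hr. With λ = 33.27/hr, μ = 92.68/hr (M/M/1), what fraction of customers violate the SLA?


W ~ Exponential(μ−λ) for M/M/1.
μ − λ = 92.68 − 33.27 = 59.4100
P(W > t) = e^{−(μ−λ)t} = e^{−0.4931} = 0.610728

Final: 0.610728


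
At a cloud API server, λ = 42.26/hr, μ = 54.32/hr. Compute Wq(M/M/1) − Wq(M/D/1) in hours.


ρ = 42.26/54.32 = 0.7780
Wq(M/M/1) = ρ/(μ−λ) = 0.7780/12.06 = 0.06451 hr
Wq(M/D/1) = ρ/(2(μ−λ)) = 0.03225 hr
Savings = 0.06451 − 0.03225 = 0.03225 hr

Final: 0.03225 hr


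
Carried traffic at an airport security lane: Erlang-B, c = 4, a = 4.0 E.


B(4,4.0) = 0.310680 (Erlang-B)
Carried load = a(1 − B) = 4.0·(1 − 0.310680) = 4.0·0.689320 = 2.7573 E

Final: 2.7573 Erlangs


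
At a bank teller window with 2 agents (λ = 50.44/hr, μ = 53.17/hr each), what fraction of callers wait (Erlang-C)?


a = λ/μ = 0.9487; ρ = a/2 = 0.4743
P₀ = 0.356551 (from M/M/c formula)
C(c,a) = [a^c/(c!(1−ρ))]·P₀ = [0.89995/(2·0.5257)]·0.356551
= 0.85600·0.356551 = 0.305206

Final: 0.305206


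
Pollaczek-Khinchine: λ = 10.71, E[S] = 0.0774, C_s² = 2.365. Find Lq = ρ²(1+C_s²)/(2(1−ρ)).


ρ = λ·E[S] = 10.71·0.0774 = 0.8290
Lq = ρ²(1+C_s²)/(2(1−ρ)) = 0.6872·(1+2.365)/(2·0.1710)
= 0.6872·3.3650/0.3421 = 6.75932

Final: 6.75932


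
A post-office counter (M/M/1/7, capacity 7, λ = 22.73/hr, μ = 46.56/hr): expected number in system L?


ρ = 22.73/46.56 = 0.4882
L = ρ[1 − (K+1)ρ^K + Kρ^(K+1)] / [(1−ρ)(1−ρ^(K+1))]
Numerator: 0.4882·(1 − 8·0.006609 + 7·0.003226) = 0.473403
Denominator: (0.5118)·(0.996774) = 0.510162
L = 0.473403/0.510162 = 0.9279

Final: 0.9279


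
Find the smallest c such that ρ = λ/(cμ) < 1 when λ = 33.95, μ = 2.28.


Stability requires cμ > λ ⇔ c > λ/μ.
λ/μ = 33.95/2.28 = 14.8904
Minimum integer c = ⌊14.8904⌋ + 1 = 15
Check: 15·2.28 = 34.20 > 33.95, while 14·2.28 = 31.92 ≤ 33.95

Final: 15 servers


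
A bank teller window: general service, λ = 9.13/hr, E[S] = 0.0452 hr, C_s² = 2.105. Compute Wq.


ρ = λ·E[S] = 9.13·0.0452 = 0.4127
E[S²] = E[S]²(1+C_s²) = 0.0452²·(1+2.105) = 0.006344
Wq = λ·E[S²]/(2(1−ρ)) = 9.13·0.006344/(2·0.5873) = 0.04931 hr

Final: 0.04931 hr


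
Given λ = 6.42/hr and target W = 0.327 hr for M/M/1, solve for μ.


W = 1/(μ−λ) ⇒ μ − λ = 1/W = 1/0.327 = 3.0581
μ = λ + 1/W = 6.42 + 3.0581 = 9.4781 per hr

Final: 9.4781 /hr


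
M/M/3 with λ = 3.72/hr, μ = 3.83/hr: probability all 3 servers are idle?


a = λ/μ = 3.72/3.83 = 0.9713; ρ = a/c = 0.3238
Σ_{k=0}^{2} a^k/k! (terms k=0..2) = 1.00000 + 0.97128 + 0.47169 = 2.44297
Tail: a^3/(3!(1−ρ)) = 0.91629/(6·0.6762) = 0.22583
P₀ = 1/(2.44297 + 0.22583) = 1/2.66880 = 0.374700

Final: 0.374700


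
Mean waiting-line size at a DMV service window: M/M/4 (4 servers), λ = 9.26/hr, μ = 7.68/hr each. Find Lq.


a = λ/μ = 1.2057; ρ = a/4 = 0.3014
P₀ = 0.298434
Lq = P₀·a^c·ρ / (c!·(1−ρ)²) = 0.298434·2.11348·0.3014/(24·0.48800)
= 0.01623

Final: 0.01623


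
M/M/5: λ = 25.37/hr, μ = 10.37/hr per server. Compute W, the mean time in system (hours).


a = 2.4465; ρ = 0.4893; P₀ = 0.084729
Lq = P₀·a^c·ρ/(c!(1−ρ)²) = 0.11609
Wq = Lq/λ = 0.11609/25.37 = 0.004576 hr
W = Wq + 1/μ = 0.004576 + 0.09643 = 0.10101 hr

Final: 0.10101 hr


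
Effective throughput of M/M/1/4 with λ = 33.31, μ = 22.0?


ρ = 1.5141; P_K = (1−ρ)ρ^4/(1−ρ^5) = 0.388342
λ_eff = λ(1 − P_K) = 33.31·(1 − 0.388342) = 33.31·0.611658 = 20.3743 /hr

Final: 20.3743 /hr


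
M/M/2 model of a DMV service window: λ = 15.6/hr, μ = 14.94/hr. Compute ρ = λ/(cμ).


ρ = λ/(cμ) = 15.6/(2·14.94) = 15.6/29.88 = 0.5221

Final: 0.5221


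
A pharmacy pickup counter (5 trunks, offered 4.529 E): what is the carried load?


B(5,4.529) = 0.245513 (Erlang-B)
Carried load = a(1 − B) = 4.529·(1 − 0.245513) = 4.529·0.754487 = 3.4171 E

Final: 3.4171 Erlangs


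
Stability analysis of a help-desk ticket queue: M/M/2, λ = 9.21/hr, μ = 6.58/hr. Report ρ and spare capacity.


Total capacity cμ = 2·6.58 = 13.16/hr
ρ = λ/(cμ) = 9.21/13.16 = 0.6998
Stable ⇔ ρ < 1: YES
Spare capacity = cμ − λ = 13.16 − 9.21 = 3.95/hr

Final: ρ = 0.6998; stable; margin = 3.95/hr


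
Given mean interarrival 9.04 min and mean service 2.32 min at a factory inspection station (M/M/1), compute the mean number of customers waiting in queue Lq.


λ = 60/9.04 = 6.6372 /hr
μ = 60/2.32 = 25.8621 /hr
ρ = λ/μ = 6.6372/25.8621 = 0.2566
Lq = ρ²/(1−ρ) = 0.06586/0.7434 = 0.08860

Final: 0.08860


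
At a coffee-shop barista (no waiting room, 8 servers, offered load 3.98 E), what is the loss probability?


B(c,a) = (a^c/c!) / Σ_{k=0}^{c} a^k/k!
a^8/8! = 1.561507
Σ terms (k=0..8): 1.00000 + 3.98000 + 7.92020 + 10.50747 + 10.45493 + 8.32212 + 5.52034 + 3.13871 + 1.56151 = 52.405273
B = 1.561507/52.405273 = 0.029797

Final: 0.029797


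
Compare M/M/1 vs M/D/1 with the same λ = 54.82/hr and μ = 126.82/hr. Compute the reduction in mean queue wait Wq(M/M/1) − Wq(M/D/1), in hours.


ρ = 54.82/126.82 = 0.4323
Wq(M/M/1) = ρ/(μ−λ) = 0.4323/72.00 = 0.006004 hr
Wq(M/D/1) = ρ/(2(μ−λ)) = 0.003002 hr
Savings = 0.006004 − 0.003002 = 0.003002 hr

Final: 0.003002 hr


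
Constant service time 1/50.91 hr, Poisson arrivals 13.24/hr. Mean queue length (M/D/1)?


ρ = 13.24/50.91 = 0.2601
M/D/1: Lq = ρ²/(2(1−ρ)) = 0.06763/(2·0.7399) = 0.04570

Final: 0.04570


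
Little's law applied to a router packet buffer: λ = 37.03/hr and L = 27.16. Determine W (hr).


W = L/λ = 27.16/37.03 = 0.7335 hr

Final: 0.7335 hr


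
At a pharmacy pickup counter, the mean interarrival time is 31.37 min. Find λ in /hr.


λ = 1/(interarrival time) in consistent units.
1 hour = 60 min, so λ = 60/31.37 = 1.9127 per hour

Final: 1.9127 /hr


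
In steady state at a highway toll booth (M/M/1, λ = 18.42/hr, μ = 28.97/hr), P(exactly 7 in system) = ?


ρ = 18.42/28.97 = 0.6358
P_n = (1−ρ)·ρ^n = (1 − 0.6358)·0.6358^7 = 0.3642·0.042013 = 0.015300

Final: 0.015300


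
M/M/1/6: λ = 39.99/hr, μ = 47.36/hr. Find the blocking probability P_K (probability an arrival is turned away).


ρ = λ/μ = 39.99/47.36 = 0.8444
P_K = (1−ρ)ρ^K/(1−ρ^(K+1)) = (0.1556·0.362442)/(1 − 0.306040)
= 0.056402/0.693960 = 0.081275

Final: 0.081275


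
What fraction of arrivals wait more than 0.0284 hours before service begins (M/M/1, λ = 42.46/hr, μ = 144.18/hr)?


ρ = 42.46/144.18 = 0.2945
P(Wq > t) = ρ·e^{−(μ−λ)t} = 0.2945·e^{−2.8888}
= 0.2945·0.055640 = 0.016386

Final: 0.016386


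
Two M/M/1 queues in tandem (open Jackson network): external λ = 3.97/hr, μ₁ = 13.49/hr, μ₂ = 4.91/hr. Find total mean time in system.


Each node sees arrival rate λ = 3.97/hr (tandem ⇒ throughput preserved).
W₁ = 1/(μ₁−λ) = 1/(13.49−3.97) = 0.10504 hr
W₂ = 1/(μ₂−λ) = 1/(4.91−3.97) = 1.06383 hr
W_total = W₁ + W₂ = 0.10504 + 1.06383 = 1.16887 hr

Final: 1.16887 hr


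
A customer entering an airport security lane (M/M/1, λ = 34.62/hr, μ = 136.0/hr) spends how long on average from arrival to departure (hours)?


W = 1/(μ−λ) = 1/(136.0 − 34.62) = 1/101.38 = 0.009864 hr

Final: 0.009864 hr


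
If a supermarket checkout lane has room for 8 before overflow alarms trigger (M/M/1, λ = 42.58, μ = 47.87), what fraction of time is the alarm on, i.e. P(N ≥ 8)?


ρ = 42.58/47.87 = 0.8895
P(N ≥ n) = ρ^n = 0.8895^8 = 0.391866

Final: 0.391866


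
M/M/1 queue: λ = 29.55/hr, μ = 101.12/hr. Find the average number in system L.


ρ = λ/μ = 29.55/101.12 = 0.2922
L = ρ/(1−ρ) = 0.2922/(1 − 0.2922) = 0.2922/0.7078 = 0.4129

Final: 0.4129


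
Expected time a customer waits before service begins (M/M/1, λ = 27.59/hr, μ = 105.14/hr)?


ρ = 27.59/105.14 = 0.2624
Wq = ρ/(μ−λ) = 0.2624/(105.14 − 27.59) = 0.2624/77.55 = 0.003384 hr

Final: 0.003384 hr


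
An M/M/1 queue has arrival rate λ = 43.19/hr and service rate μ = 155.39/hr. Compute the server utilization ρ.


ρ = λ/μ = 43.19/155.39 = 0.2779

Final: 0.2779


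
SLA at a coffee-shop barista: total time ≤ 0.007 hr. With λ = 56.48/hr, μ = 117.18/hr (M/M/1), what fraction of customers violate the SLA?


W ~ Exponential(μ−λ) for M/M/1.
μ − λ = 117.18 − 56.48 = 60.7000
P(W > t) = e^{−(μ−λ)t} = e^{−0.4249} = 0.653835

Final: 0.653835


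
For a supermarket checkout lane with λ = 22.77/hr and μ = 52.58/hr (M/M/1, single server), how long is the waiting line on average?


ρ = 22.77/52.58 = 0.4331
Lq = ρ²/(1−ρ) = 0.1875/0.5669 = 0.3308

Final: 0.3308


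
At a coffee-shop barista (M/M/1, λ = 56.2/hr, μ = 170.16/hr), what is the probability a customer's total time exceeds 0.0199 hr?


W ~ Exponential(μ−λ) for M/M/1.
μ − λ = 170.16 − 56.2 = 113.9600
P(W > t) = e^{−(μ−λ)t} = e^{−2.2678} = 0.103539

Final: 0.103539


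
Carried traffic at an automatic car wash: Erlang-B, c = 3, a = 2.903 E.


B(3,2.903) = 0.334378 (Erlang-B)
Carried load = a(1 − B) = 2.903·(1 − 0.334378) = 2.903·0.665622 = 1.9323 E

Final: 1.9323 Erlangs


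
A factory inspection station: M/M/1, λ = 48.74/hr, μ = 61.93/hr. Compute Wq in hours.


ρ = 48.74/61.93 = 0.7870
Wq = ρ/(μ−λ) = 0.7870/(61.93 − 48.74) = 0.7870/13.19 = 0.05967 hr

Final: 0.05967 hr


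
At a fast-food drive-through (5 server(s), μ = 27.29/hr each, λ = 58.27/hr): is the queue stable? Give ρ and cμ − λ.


Total capacity cμ = 5·27.29 = 136.45/hr
ρ = λ/(cμ) = 58.27/136.45 = 0.4270
Stable ⇔ ρ < 1: YES
Spare capacity = cμ − λ = 136.45 − 58.27 = 78.18/hr

Final: ρ = 0.4270; stable; margin = 78.18/hr


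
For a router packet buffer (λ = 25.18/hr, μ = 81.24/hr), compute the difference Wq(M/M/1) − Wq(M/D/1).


ρ = 25.18/81.24 = 0.3099
Wq(M/M/1) = ρ/(μ−λ) = 0.3099/56.06 = 0.005529 hr
Wq(M/D/1) = ρ/(2(μ−λ)) = 0.002764 hr
Savings = 0.005529 − 0.002764 = 0.002764 hr

Final: 0.002764 hr


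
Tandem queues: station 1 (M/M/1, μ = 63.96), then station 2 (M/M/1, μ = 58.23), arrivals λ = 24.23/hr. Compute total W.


Each node sees arrival rate λ = 24.23/hr (tandem ⇒ throughput preserved).
W₁ = 1/(μ₁−λ) = 1/(63.96−24.23) = 0.02517 hr
W₂ = 1/(μ₂−λ) = 1/(58.23−24.23) = 0.02941 hr
W_total = W₁ + W₂ = 0.02517 + 0.02941 = 0.05458 hr

Final: 0.05458 hr


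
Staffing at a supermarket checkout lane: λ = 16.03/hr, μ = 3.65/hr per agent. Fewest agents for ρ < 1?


Stability requires cμ > λ ⇔ c > λ/μ.
λ/μ = 16.03/3.65 = 4.3918
Minimum integer c = ⌊4.3918⌋ + 1 = 5
Check: 5·3.65 = 18.25 > 16.03, while 4·3.65 = 14.60 ≤ 16.03

Final: 5 servers


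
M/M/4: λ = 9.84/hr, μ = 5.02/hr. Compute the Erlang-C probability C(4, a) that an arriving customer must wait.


a = λ/μ = 1.9602; ρ = a/4 = 0.4900
P₀ = 0.136190 (from M/M/c formula)
C(c,a) = [a^c/(c!(1−ρ))]·P₀ = [14.76269/(24·0.5100)]·0.136190
= 1.20620·0.136190 = 0.164272

Final: 0.164272


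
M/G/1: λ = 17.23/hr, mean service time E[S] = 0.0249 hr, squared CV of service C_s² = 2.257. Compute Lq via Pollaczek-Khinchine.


ρ = λ·E[S] = 17.23·0.0249 = 0.4290
Lq = ρ²(1+C_s²)/(2(1−ρ)) = 0.1841·(1+2.257)/(2·0.5710)
= 0.1841·3.2570/1.1419 = 0.52498

Final: 0.52498


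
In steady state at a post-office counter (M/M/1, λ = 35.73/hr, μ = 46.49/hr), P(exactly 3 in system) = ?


ρ = 35.73/46.49 = 0.7686
P_n = (1−ρ)·ρ^n = (1 − 0.7686)·0.7686^3 = 0.2314·0.453963 = 0.105069

Final: 0.105069


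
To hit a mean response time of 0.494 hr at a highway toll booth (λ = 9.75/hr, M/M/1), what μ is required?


W = 1/(μ−λ) ⇒ μ − λ = 1/W = 1/0.494 = 2.0243
μ = λ + 1/W = 9.75 + 2.0243 = 11.7743 per hr

Final: 11.7743 /hr


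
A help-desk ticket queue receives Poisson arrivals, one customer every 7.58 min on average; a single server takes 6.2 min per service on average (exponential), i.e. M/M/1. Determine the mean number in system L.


λ = 60/7.58 = 7.9156 /hr
μ = 60/6.2 = 9.6774 /hr
ρ = λ/μ = 7.9156/9.6774 = 0.8179
L = ρ/(1−ρ) = 0.8179/0.1821 = 4.4928

Final: 4.4928


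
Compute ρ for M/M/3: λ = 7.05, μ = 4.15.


ρ = λ/(cμ) = 7.05/(3·4.15) = 7.05/12.45 = 0.5663

Final: 0.5663


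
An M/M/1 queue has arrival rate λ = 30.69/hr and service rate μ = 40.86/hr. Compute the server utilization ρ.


ρ = λ/μ = 30.69/40.86 = 0.7511

Final: 0.7511


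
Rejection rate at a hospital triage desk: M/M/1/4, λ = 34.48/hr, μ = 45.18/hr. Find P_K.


ρ = λ/μ = 34.48/45.18 = 0.7632
P_K = (1−ρ)ρ^K/(1−ρ^(K+1)) = (0.2368·0.339222)/(1 − 0.258884)
= 0.080338/0.741116 = 0.108402

Final: 0.108402


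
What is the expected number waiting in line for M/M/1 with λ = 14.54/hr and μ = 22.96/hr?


ρ = 14.54/22.96 = 0.6333
Lq = ρ²/(1−ρ) = 0.4010/0.3667 = 1.0936

Final: 1.0936


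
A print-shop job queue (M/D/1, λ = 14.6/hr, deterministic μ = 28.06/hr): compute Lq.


ρ = 14.6/28.06 = 0.5203
M/D/1: Lq = ρ²/(2(1−ρ)) = 0.2707/(2·0.4797) = 0.28219

Final: 0.28219


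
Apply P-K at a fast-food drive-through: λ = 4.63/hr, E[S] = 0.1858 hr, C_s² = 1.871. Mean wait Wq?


ρ = λ·E[S] = 4.63·0.1858 = 0.8603
E[S²] = E[S]²(1+C_s²) = 0.1858²·(1+1.871) = 0.099112
Wq = λ·E[S²]/(2(1−ρ)) = 4.63·0.099112/(2·0.1397) = 1.64186 hr

Final: 1.64186 hr


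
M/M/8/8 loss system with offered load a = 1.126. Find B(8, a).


B(c,a) = (a^c/c!) / Σ_{k=0}^{c} a^k/k!
a^8/8! = 0.00006409
Σ terms (k=0..8): 1.00000 + 1.12600 + 0.63394 + 0.23794 + 0.06698 + 0.01508 + 0.002831 + 0.0004553 + 0.00006409 = 3.083290
B = 0.00006409/3.083290 = 0.00002079

Final: 0.00002079


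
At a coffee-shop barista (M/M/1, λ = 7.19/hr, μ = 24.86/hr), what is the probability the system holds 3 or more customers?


ρ = 7.19/24.86 = 0.2892
P(N ≥ n) = ρ^n = 0.2892^3 = 0.024193

Final: 0.024193


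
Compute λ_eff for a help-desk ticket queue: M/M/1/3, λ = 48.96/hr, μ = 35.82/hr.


ρ = 1.3668; P_K = (1−ρ)ρ^3/(1−ρ^4) = 0.376153
λ_eff = λ(1 − P_K) = 48.96·(1 − 0.376153) = 48.96·0.623847 = 30.5435 /hr

Final: 30.5435 /hr


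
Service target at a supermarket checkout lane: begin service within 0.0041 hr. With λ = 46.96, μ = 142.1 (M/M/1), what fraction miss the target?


ρ = 46.96/142.1 = 0.3305
P(Wq > t) = ρ·e^{−(μ−λ)t} = 0.3305·e^{−0.3901}
= 0.3305·0.677007 = 0.223731

Final: 0.223731


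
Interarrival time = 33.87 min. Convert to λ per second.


λ = 1/(interarrival time) in consistent units.
1 second = 0.0166667 min, so λ = 0.0166667/33.87 = 0.0004921 per second

Final: 0.0004921 /sec


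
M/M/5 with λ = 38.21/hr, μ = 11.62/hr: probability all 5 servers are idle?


a = λ/μ = 38.21/11.62 = 3.2883; ρ = a/c = 0.6577
Σ_{k=0}^{4} a^k/k! (terms k=0..4) = 1.00000 + 3.28830 + 5.40645 + 5.92600 + 4.87161 = 20.49235
Tail: a^5/(5!(1−ρ)) = 384.46300/(120·0.3423) = 9.35868
P₀ = 1/(20.49235 + 9.35868) = 1/29.85103 = 0.033500

Final: 0.033500


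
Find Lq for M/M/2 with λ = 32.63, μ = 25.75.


a = λ/μ = 1.2672; ρ = a/2 = 0.6336
P₀ = 0.224296
Lq = P₀·a^c·ρ / (c!·(1−ρ)²) = 0.224296·1.60576·0.6336/(2·0.13425)
= 0.84987

Final: 0.84987


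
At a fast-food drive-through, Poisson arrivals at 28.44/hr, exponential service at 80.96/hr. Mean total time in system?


W = 1/(μ−λ) = 1/(80.96 − 28.44) = 1/52.52 = 0.01904 hr

Final: 0.01904 hr


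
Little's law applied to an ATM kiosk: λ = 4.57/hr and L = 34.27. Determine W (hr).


W = L/λ = 34.27/4.57 = 7.4989 hr

Final: 7.4989 hr


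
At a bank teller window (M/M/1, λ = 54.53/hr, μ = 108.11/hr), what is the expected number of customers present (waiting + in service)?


ρ = λ/μ = 54.53/108.11 = 0.5044
L = ρ/(1−ρ) = 0.5044/(1 − 0.5044) = 0.5044/0.4956 = 1.0177

Final: 1.0177


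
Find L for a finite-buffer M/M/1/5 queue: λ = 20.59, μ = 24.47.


ρ = 20.59/24.47 = 0.8414
L = ρ[1 − (K+1)ρ^K + Kρ^(K+1)] / [(1−ρ)(1−ρ^(K+1))]
Numerator: 0.8414·(1 − 6·0.421805 + 5·0.354923) = 0.205130
Denominator: (0.1586)·(0.645077) = 0.102284
L = 0.205130/0.102284 = 2.0055

Final: 2.0055


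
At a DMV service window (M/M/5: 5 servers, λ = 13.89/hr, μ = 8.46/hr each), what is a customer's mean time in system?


a = 1.6418; ρ = 0.3284; P₀ = 0.193121
Lq = P₀·a^c·ρ/(c!(1−ρ)²) = 0.01398
Wq = Lq/λ = 0.01398/13.89 = 0.001006 hr
W = Wq + 1/μ = 0.001006 + 0.11820 = 0.11921 hr

Final: 0.11921 hr


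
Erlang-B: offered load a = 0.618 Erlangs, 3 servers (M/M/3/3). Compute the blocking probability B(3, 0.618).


B(c,a) = (a^c/c!) / Σ_{k=0}^{c} a^k/k!
a^3/3! = 0.039338
Σ terms (k=0..3): 1.00000 + 0.61800 + 0.19096 + 0.03934 = 1.848300
B = 0.039338/1.848300 = 0.021283

Final: 0.021283


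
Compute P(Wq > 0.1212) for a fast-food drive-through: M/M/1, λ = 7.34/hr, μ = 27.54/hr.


ρ = 7.34/27.54 = 0.2665
P(Wq > t) = ρ·e^{−(μ−λ)t} = 0.2665·e^{−2.4482}
= 0.2665·0.086446 = 0.023040

Final: 0.023040


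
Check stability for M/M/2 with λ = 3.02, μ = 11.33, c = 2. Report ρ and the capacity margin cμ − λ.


Total capacity cμ = 2·11.33 = 22.66/hr
ρ = λ/(cμ) = 3.02/22.66 = 0.1333
Stable ⇔ ρ < 1: YES
Spare capacity = cμ − λ = 22.66 − 3.02 = 19.64/hr

Final: ρ = 0.1333; stable; margin = 19.64/hr


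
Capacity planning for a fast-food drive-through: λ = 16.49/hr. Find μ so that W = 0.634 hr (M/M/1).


W = 1/(μ−λ) ⇒ μ − λ = 1/W = 1/0.634 = 1.5773
μ = λ + 1/W = 16.49 + 1.5773 = 18.0673 per hr

Final: 18.0673 /hr


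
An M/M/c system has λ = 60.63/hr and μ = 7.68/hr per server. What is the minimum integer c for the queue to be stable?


Stability requires cμ > λ ⇔ c > λ/μ.
λ/μ = 60.63/7.68 = 7.8945
Minimum integer c = ⌊7.8945⌋ + 1 = 8
Check: 8·7.68 = 61.44 > 60.63, while 7·7.68 = 53.76 ≤ 60.63

Final: 8 servers


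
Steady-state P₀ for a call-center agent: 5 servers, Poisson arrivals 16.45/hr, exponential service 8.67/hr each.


a = λ/μ = 16.45/8.67 = 1.8973; ρ = a/c = 0.3795
Σ_{k=0}^{4} a^k/k! (terms k=0..4) = 1.00000 + 1.89735 + 1.79996 + 1.13838 + 0.53998 = 6.37567
Tail: a^5/(5!(1−ρ)) = 24.58861/(120·0.6205) = 0.33021
P₀ = 1/(6.37567 + 0.33021) = 1/6.70588 = 0.149123

Final: 0.149123


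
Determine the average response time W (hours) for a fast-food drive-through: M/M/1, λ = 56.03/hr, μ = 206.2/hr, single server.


W = 1/(μ−λ) = 1/(206.2 − 56.03) = 1/150.17 = 0.006659 hr

Final: 0.006659 hr


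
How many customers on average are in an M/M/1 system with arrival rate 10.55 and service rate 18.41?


ρ = λ/μ = 10.55/18.41 = 0.5731
L = ρ/(1−ρ) = 0.5731/(1 − 0.5731) = 0.5731/0.4269 = 1.3422

Final: 1.3422


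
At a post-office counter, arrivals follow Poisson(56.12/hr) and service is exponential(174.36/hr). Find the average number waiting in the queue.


ρ = 56.12/174.36 = 0.3219
Lq = ρ²/(1−ρ) = 0.1036/0.6781 = 0.1528

Final: 0.1528


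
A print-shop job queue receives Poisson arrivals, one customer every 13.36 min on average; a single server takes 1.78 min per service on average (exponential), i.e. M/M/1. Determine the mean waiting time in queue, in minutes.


λ = 60/13.36 = 4.4910 /hr
μ = 60/1.78 = 33.7079 /hr
ρ = λ/μ = 4.4910/33.7079 = 0.1332
Wq = ρ/(μ−λ) = 0.1332/(33.7079−4.4910) = 0.004560 hr
In minutes: 0.004560·60 = 0.2736 min

Final: 0.2736 min


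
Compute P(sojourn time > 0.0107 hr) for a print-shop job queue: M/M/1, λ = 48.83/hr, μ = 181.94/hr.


W ~ Exponential(μ−λ) for M/M/1.
μ − λ = 181.94 − 48.83 = 133.1100
P(W > t) = e^{−(μ−λ)t} = e^{−1.4243} = 0.240682

Final: 0.240682


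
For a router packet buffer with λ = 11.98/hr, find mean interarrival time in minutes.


Mean interarrival time = 1/λ = 1/11.98 hour = 0.08347 hour
In minutes: 0.08347 × 60 = 5.0083 min

Final: 5.0083 min


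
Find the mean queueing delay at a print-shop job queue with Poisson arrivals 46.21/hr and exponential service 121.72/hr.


ρ = 46.21/121.72 = 0.3796
Wq = ρ/(μ−λ) = 0.3796/(121.72 − 46.21) = 0.3796/75.51 = 0.005028 hr

Final: 0.005028 hr


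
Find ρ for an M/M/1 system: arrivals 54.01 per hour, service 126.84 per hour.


ρ = λ/μ = 54.01/126.84 = 0.4258

Final: 0.4258


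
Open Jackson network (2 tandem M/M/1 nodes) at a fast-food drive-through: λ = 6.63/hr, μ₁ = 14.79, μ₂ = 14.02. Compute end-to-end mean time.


Each node sees arrival rate λ = 6.63/hr (tandem ⇒ throughput preserved).
W₁ = 1/(μ₁−λ) = 1/(14.79−6.63) = 0.12255 hr
W₂ = 1/(μ₂−λ) = 1/(14.02−6.63) = 0.13532 hr
W_total = W₁ + W₂ = 0.12255 + 0.13532 = 0.25787 hr

Final: 0.25787 hr


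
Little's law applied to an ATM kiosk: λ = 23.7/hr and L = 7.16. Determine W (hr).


W = L/λ = 7.16/23.7 = 0.3021 hr

Final: 0.3021 hr


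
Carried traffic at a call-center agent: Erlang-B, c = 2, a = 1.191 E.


B(2,1.191) = 0.244545 (Erlang-B)
Carried load = a(1 − B) = 1.191·(1 − 0.244545) = 1.191·0.755455 = 0.8997 E

Final: 0.8997 Erlangs


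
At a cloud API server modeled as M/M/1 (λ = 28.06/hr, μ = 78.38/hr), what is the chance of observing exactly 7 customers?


ρ = 28.06/78.38 = 0.3580
P_n = (1−ρ)·ρ^n = (1 − 0.3580)·0.3580^7 = 0.6420·0.0007537 = 0.0004839

Final: 0.0004839


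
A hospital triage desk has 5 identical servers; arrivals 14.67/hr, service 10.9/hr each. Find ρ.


ρ = λ/(cμ) = 14.67/(5·10.9) = 14.67/54.50 = 0.2692

Final: 0.2692


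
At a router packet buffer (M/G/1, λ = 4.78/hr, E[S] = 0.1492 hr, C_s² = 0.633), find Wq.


ρ = λ·E[S] = 4.78·0.1492 = 0.7132
E[S²] = E[S]²(1+C_s²) = 0.1492²·(1+0.633) = 0.036352
Wq = λ·E[S²]/(2(1−ρ)) = 4.78·0.036352/(2·0.2868) = 0.30290 hr

Final: 0.30290 hr


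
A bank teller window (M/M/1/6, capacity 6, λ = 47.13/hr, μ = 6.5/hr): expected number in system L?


ρ = 47.13/6.5 = 7.2508
L = ρ[1 − (K+1)ρ^K + Kρ^(K+1)] / [(1−ρ)(1−ρ^(K+1))]
Numerator: 7.2508·(1 − 7·145313.009966 + 6·1053631.101495) = 38462405.368124
Denominator: (-6.2508)·(-1053630.101495) = 6585998.619039
L = 38462405.368124/6585998.619039 = 5.8400

Final: 5.8400


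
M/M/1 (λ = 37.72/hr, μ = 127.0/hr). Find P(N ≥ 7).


ρ = 37.72/127.0 = 0.2970
P(N ≥ n) = ρ^n = 0.2970^7 = 0.0002039

Final: 0.0002039


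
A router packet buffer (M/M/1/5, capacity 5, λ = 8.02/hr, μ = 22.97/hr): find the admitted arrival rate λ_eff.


ρ = 0.3492; P_K = (1−ρ)ρ^5/(1−ρ^6) = 0.003383
λ_eff = λ(1 − P_K) = 8.02·(1 − 0.003383) = 8.02·0.996617 = 7.9929 /hr

Final: 7.9929 /hr


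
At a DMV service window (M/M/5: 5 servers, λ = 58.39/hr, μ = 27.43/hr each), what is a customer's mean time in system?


a = 2.1287; ρ = 0.4257; P₀ = 0.117761
Lq = P₀·a^c·ρ/(c!(1−ρ)²) = 0.05537
Wq = Lq/λ = 0.05537/58.39 = 0.0009483 hr
W = Wq + 1/μ = 0.0009483 + 0.03646 = 0.03740 hr

Final: 0.03740 hr


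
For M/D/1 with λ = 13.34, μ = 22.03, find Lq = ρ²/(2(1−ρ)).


ρ = 13.34/22.03 = 0.6055
M/D/1: Lq = ρ²/(2(1−ρ)) = 0.3667/(2·0.3945) = 0.46478

Final: 0.46478


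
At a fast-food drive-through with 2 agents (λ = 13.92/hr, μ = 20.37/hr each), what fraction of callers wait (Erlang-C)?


a = λ/μ = 0.6834; ρ = a/2 = 0.3417
P₀ = 0.490670 (from M/M/c formula)
C(c,a) = [a^c/(c!(1−ρ))]·P₀ = [0.46698/(2·0.6583)]·0.490670
= 0.35467·0.490670 = 0.174027

Final: 0.174027


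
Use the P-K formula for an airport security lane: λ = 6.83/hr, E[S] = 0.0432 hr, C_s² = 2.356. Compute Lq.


ρ = λ·E[S] = 6.83·0.0432 = 0.2951
Lq = ρ²(1+C_s²)/(2(1−ρ)) = 0.08706·(1+2.356)/(2·0.7049)
= 0.08706·3.3560/1.4099 = 0.20723

Final: 0.20723


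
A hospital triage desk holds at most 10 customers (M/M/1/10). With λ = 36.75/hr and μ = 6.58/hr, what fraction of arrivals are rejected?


ρ = λ/μ = 36.75/6.58 = 5.5851
P_K = (1−ρ)ρ^K/(1−ρ^(K+1)) = (-4.5851·29533471.440649)/(1 − 164947579.854687)
= -135414108.414038/-164947578.854687 = 0.820952

Final: 0.820952


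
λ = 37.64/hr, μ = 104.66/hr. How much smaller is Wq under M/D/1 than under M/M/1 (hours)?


ρ = 37.64/104.66 = 0.3596
Wq(M/M/1) = ρ/(μ−λ) = 0.3596/67.02 = 0.005366 hr
Wq(M/D/1) = ρ/(2(μ−λ)) = 0.002683 hr
Savings = 0.005366 − 0.002683 = 0.002683 hr

Final: 0.002683 hr


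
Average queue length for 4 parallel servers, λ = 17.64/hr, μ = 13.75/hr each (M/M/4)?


a = λ/μ = 1.2829; ρ = a/4 = 0.3207
P₀ = 0.275945
Lq = P₀·a^c·ρ / (c!·(1−ρ)²) = 0.275945·2.70884·0.3207/(24·0.46141)
= 0.02165

Final: 0.02165


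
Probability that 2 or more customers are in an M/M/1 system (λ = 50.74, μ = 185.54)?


ρ = 50.74/185.54 = 0.2735
P(N ≥ n) = ρ^n = 0.2735^2 = 0.074787

Final: 0.074787


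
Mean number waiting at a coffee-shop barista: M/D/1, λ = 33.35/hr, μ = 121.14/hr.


ρ = 33.35/121.14 = 0.2753
M/D/1: Lq = ρ²/(2(1−ρ)) = 0.07579/(2·0.7247) = 0.05229

Final: 0.05229


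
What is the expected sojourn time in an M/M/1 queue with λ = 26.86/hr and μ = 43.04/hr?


W = 1/(μ−λ) = 1/(43.04 − 26.86) = 1/16.18 = 0.06180 hr

Final: 0.06180 hr


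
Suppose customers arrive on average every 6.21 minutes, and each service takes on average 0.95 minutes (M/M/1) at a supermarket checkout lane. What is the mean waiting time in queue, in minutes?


λ = 60/6.21 = 9.6618 /hr
μ = 60/0.95 = 63.1579 /hr
ρ = λ/μ = 9.6618/63.1579 = 0.1530
Wq = ρ/(μ−λ) = 0.1530/(63.1579−9.6618) = 0.002860 hr
In minutes: 0.002860·60 = 0.1716 min

Final: 0.1716 min


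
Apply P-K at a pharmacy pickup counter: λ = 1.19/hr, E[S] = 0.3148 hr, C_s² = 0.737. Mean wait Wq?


ρ = λ·E[S] = 1.19·0.3148 = 0.3746
E[S²] = E[S]²(1+C_s²) = 0.3148²·(1+0.737) = 0.172135
Wq = λ·E[S²]/(2(1−ρ)) = 1.19·0.172135/(2·0.6254) = 0.16377 hr

Final: 0.16377 hr


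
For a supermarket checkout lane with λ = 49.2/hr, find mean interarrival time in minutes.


Mean interarrival time = 1/λ = 1/49.2 hour = 0.02033 hour
In minutes: 0.02033 × 60 = 1.2195 min

Final: 1.2195 min


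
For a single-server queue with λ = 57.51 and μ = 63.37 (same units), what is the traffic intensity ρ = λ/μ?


ρ = λ/μ = 57.51/63.37 = 0.9075

Final: 0.9075


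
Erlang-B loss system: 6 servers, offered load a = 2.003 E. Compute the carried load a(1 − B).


B(6,2.003) = 0.012158 (Erlang-B)
Carried load = a(1 − B) = 2.003·(1 − 0.012158) = 2.003·0.987842 = 1.9786 E

Final: 1.9786 Erlangs


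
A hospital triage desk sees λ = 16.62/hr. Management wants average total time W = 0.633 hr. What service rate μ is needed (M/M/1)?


W = 1/(μ−λ) ⇒ μ − λ = 1/W = 1/0.633 = 1.5798
μ = λ + 1/W = 16.62 + 1.5798 = 18.1998 per hr

Final: 18.1998 /hr


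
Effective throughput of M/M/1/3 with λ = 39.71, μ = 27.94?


ρ = 1.4213; P_K = (1−ρ)ρ^3/(1−ρ^4) = 0.392622
λ_eff = λ(1 − P_K) = 39.71·(1 − 0.392622) = 39.71·0.607378 = 24.1190 /hr

Final: 24.1190 /hr
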